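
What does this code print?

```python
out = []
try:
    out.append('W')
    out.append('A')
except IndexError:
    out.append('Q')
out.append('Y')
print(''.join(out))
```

Execution trace: 'W' (try body) → 'A' (try body, no exception) → 'Y' (after the try/except). Output: WAY

Answer: WAY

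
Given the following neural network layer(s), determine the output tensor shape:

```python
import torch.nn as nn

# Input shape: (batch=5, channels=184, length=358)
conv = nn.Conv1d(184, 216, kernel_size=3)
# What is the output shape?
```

Input: (5, 184, 358) -> Output: (5, 216, 356)

Answer: (5, 216, 356)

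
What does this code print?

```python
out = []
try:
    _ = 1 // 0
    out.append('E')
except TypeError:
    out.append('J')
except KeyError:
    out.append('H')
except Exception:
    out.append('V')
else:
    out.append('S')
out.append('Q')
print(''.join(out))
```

Execution trace: 'V' (except Exception) → 'Q' (after the try/except). Output: VQ

Answer: VQ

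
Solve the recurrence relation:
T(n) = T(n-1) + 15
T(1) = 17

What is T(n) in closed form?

Unrolling: T(n) = T(1) + 15·(n-1) = 17 + 15(n-1) = 15n + 2.

Answer: T(n) = 15n + 2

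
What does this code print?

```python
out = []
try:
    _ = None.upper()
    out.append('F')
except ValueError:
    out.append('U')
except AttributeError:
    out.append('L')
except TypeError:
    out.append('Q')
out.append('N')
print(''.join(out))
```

Execution trace: 'L' (except AttributeError) → 'N' (after the try/except). Output: LN

Answer: LN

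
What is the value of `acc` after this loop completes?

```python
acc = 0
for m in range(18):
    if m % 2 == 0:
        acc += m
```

Sum of even numbers 0 to 17
`acc` takes the values: 0 → 2 → 6 → 12 → 20 → 30 → 42 → 56 → 72

Answer: 72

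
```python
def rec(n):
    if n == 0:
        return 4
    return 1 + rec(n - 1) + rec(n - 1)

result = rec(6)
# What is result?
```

rec(n) = 1 + 2·rec(n-1), rec(0)=4. Closed form: (4+1)·2^6 - 1 = 319.

Answer: 319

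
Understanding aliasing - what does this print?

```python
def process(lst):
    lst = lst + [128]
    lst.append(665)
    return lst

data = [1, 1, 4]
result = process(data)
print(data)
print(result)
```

Key concept: rebinding parameter vs mutation.
Step by step:
`data = [1, 1, 4]` → data = [1, 1, 4]
`result = process(data)` → result = [1, 1, 4, 128, 665]
`print(data)` → prints [1, 1, 4]
`print(result)` → prints [1, 1, 4, 128, 665]

Answer:
[1, 1, 4]
[1, 1, 4, 128, 665]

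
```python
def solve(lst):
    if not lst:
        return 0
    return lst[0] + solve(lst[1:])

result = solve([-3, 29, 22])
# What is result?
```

(-3) + 29 + 22 + 0 = 48

Answer: 48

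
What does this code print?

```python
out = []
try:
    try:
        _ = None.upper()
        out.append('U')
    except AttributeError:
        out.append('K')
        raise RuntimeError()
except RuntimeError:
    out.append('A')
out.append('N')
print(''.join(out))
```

Execution trace: 'K' (inner except AttributeError) → 'A' (outer except RuntimeError) → 'N' (after the try/except). Output: KAN

Answer: KAN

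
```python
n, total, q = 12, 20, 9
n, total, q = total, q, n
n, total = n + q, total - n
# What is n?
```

Trace:
`n, total, q = 12, 20, 9` → n = 12; total = 20; q = 9
`n, total, q = total, q, n` → n = 20; total = 9; q = 12
`n, total = n + q, total - n` → n = 32; total = -11
So n = 32

Answer: 32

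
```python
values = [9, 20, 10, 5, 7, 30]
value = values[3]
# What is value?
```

Trace:
`values = [9, 20, 10, 5, 7, 30]` → values = [9, 20, 10, 5, 7, 30]
`value = values[3]` → value = 5
So value = 5

Answer: 5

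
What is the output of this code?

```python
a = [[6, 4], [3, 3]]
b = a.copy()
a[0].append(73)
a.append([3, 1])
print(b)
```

Key concept: shallow copy with nested lists.
Step by step:
`a = [[6, 4], [3, 3]]` → a = [[6, 4], [3, 3]]
`b = a.copy()` → b = [[6, 4], [3, 3]]
`a[0].append(73)` → a = [[6, 4, 73], [3, 3]]; b = [[6, 4, 73], [3, 3]]
`a.append([3, 1])` → a = [[6, 4, 73], [3, 3], [3, 1]]
`print(b)` → prints [[6, 4, 73], [3, 3]]

Answer: [[6, 4, 73], [3, 3]]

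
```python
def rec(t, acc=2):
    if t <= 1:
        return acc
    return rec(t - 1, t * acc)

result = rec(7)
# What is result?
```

Accumulator trace (n, acc): (7, 2) -> (6, 14) -> (5, 84) -> (4, 420) -> (3, 1680) -> (2, 5040) -> (1, 10080) -> return 10080

Answer: 10080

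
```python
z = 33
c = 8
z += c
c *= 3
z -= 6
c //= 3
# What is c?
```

Trace:
`z = 33` → z = 33
`c = 8` → c = 8
`z += c` → z = 41
`c *= 3` → c = 24
`z -= 6` → z = 35
`c //= 3` → c = 8
So c = 8

Answer: 8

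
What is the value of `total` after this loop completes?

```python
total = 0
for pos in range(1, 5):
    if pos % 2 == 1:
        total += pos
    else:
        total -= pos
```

Add odd, subtract even
`total` takes the values: 0 → 1 → -1 → 2 → -2

Answer: -2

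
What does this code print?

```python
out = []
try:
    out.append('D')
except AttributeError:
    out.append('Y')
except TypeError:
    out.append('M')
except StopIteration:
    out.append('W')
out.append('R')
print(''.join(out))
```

Execution trace: 'D' (try body, no exception) → 'R' (after the try/except). Output: DR

Answer: DR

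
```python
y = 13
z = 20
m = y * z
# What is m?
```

Trace:
`y = 13` → y = 13
`z = 20` → z = 20
`m = y * z` → m = 260
So m = 260

Answer: 260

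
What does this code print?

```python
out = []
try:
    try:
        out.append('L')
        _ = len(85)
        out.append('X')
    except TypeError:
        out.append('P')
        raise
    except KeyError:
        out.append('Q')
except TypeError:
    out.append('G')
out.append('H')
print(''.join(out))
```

Execution trace: 'L' (inner try body) → 'P' (inner except TypeError) → 'G' (outer except TypeError) → 'H' (after the try/except). Output: LPGH

Answer: LPGH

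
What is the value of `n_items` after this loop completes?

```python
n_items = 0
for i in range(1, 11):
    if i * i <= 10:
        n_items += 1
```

Count numbers where i² ≤ 10
`n_items` takes the values: 0 → 1 → 2 → 3

Answer: 3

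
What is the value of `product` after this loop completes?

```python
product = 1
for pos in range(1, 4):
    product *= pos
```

3! = 6
`product` takes the values: 1 → 2 → 6

Answer: 6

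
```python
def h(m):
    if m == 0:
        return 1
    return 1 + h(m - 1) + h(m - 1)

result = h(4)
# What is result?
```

h(m) = 1 + 2·h(m-1), h(0)=1. Closed form: (1+1)·2^4 - 1 = 31.

Answer: 31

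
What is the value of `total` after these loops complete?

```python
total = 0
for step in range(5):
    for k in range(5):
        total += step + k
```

Sum of all step+k for step,k in 5x5
`total` takes the values: 0 → 1 → 3 → 6 → 10 → 11 → 13 → 16 → 20 → 25 → 27 → 30 → 34 → 39 → 45 → 48 → 52 → 57 → 63 → 70 → 74 → 79 → 85 → 92 → 100

Answer: 100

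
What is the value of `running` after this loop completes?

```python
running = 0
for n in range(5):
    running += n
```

Sum of 0 to 4 = 10
`running` takes the values: 0 → 1 → 3 → 6 → 10

Answer: 10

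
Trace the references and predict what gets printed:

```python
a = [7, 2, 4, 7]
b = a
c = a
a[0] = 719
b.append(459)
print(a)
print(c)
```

Key concept: multiple aliases.
Step by step:
`a = [7, 2, 4, 7]` → a = [7, 2, 4, 7]
`b = a` → b = [7, 2, 4, 7] (same object as a)
`c = a` → c = [7, 2, 4, 7] (same object as a, b)
`a[0] = 719` → a = [719, 2, 4, 7] (same object as b, c); b = [719, 2, 4, 7] (same object as a, c); c = [719, 2, 4, 7] (same object as a, b)
`b.append(459)` → a = [719, 2, 4, 7, 459] (same object as b, c); b = [719, 2, 4, 7, 459] (same object as a, c); c = [719, 2, 4, 7, 459] (same object as a, b)
`print(a)` → prints [719, 2, 4, 7, 459]
`print(c)` → prints [719, 2, 4, 7, 459]

Answer:
[719, 2, 4, 7, 459]
[719, 2, 4, 7, 459]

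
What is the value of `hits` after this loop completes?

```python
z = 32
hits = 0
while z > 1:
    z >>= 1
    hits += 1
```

Count right shifts until 1
`hits` takes the values: 0 → 1 → 2 → 3 → 4 → 5

Answer: 5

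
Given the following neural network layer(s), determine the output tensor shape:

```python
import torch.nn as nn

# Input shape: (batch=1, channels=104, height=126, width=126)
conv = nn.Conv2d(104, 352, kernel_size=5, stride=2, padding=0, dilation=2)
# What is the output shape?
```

Input: (1, 104, 126, 126) -> Output: (1, 352, 59, 59)

Answer: (1, 352, 59, 59)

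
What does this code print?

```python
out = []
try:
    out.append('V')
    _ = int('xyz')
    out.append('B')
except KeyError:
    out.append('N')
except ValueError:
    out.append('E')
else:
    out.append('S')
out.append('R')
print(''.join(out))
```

Execution trace: 'V' (try body) → 'E' (except ValueError) → 'R' (after the try/except). Output: VER

Answer: VER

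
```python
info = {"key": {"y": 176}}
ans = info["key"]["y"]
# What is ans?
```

Trace:
`info = {"key": {"y": 176}}` → info = {'key': {'y': 176}}
`ans = info["key"]["y"]` → ans = 176
So ans = 176

Answer: 176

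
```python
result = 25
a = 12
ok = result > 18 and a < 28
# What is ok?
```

Trace:
`result = 25` → result = 25
`a = 12` → a = 12
`ok = result > 18 and a < 28` → ok = True
So ok = True

Answer: True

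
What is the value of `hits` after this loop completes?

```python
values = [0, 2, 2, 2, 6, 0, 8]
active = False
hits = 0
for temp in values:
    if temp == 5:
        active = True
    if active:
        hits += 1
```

Count elements after first 5 in [0, 2, 2, 2, 6, 0, 8]
`hits` takes the values: 0

Answer: 0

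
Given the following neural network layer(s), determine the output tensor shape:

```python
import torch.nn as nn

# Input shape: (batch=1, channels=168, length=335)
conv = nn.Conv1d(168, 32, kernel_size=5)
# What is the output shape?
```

Input: (1, 168, 335) -> Output: (1, 32, 331)

Answer: (1, 32, 331)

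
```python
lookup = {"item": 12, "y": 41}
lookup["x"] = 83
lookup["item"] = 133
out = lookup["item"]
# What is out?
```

Trace:
`lookup = {"item": 12, "y": 41}` → lookup = {'item': 12, 'y': 41}
`lookup["x"] = 83` → lookup = {'item': 12, 'y': 41, 'x': 83}
`lookup["item"] = 133` → lookup = {'item': 133, 'y': 41, 'x': 83}
`out = lookup["item"]` → out = 133
So out = 133

Answer: 133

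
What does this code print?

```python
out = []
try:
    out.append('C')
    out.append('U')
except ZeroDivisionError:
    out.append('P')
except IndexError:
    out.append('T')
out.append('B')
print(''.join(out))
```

Execution trace: 'C' (try body) → 'U' (try body, no exception) → 'B' (after the try/except). Output: CUB

Answer: CUB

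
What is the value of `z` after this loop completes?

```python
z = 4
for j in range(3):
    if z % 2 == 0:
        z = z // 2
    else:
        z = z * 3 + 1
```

Collatz-style transformation from 4
`z` takes the values: 4 → 2 → 1 → 4

Answer: 4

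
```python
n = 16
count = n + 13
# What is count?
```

Trace:
`n = 16` → n = 16
`count = n + 13` → count = 29
So count = 29

Answer: 29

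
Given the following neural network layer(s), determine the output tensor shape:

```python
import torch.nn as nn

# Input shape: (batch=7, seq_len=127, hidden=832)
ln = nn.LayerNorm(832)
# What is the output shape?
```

Input: (7, 127, 832) -> Output: (7, 127, 832)

Answer: (7, 127, 832)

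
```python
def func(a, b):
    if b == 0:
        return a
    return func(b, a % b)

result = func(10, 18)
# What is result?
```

func(10, 18) -> func(18, 10) -> func(10, 8) -> func(8, 2) -> func(2, 0) -> 2

Answer: 2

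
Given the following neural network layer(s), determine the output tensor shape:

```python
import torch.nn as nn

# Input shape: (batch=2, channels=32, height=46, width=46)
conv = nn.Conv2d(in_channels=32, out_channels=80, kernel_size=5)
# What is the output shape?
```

Input: (2, 32, 46, 46) -> Output: (2, 80, 42, 42)

Answer: (2, 80, 42, 42)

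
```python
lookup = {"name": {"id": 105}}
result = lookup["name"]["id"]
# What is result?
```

Trace:
`lookup = {"name": {"id": 105}}` → lookup = {'name': {'id': 105}}
`result = lookup["name"]["id"]` → result = 105
So result = 105

Answer: 105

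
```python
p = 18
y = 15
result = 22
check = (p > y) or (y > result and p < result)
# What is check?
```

Trace:
`p = 18` → p = 18
`y = 15` → y = 15
`result = 22` → result = 22
`check = (p > y) or (y > result and p < result)` → check = True
So check = True

Answer: True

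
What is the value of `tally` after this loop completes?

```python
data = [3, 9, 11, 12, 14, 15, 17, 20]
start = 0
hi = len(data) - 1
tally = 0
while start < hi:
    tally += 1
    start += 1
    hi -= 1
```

Iterations until pointers meet (list length 8)
`tally` takes the values: 0 → 1 → 2 → 3 → 4

Answer: 4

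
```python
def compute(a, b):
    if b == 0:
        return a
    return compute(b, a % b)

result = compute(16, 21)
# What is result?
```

compute(16, 21) -> compute(21, 16) -> compute(16, 5) -> compute(5, 1) -> compute(1, 0) -> 1

Answer: 1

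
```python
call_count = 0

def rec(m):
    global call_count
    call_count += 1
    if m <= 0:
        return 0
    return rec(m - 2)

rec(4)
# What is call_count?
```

Linear recursion stepping by 2: 3 calls from m=4 down to ≤0.

Answer: 3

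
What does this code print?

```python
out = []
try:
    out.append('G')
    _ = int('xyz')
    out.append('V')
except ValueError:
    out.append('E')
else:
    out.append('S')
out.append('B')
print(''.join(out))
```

Execution trace: 'G' (try body) → 'E' (except ValueError) → 'B' (after the try/except). Output: GEB

Answer: GEB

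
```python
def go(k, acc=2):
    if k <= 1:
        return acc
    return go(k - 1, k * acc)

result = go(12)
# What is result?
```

Accumulator trace (n, acc): (12, 2) -> (11, 24) -> (10, 264) -> (9, 2640) -> (8, 23760) -> (7, 190080) -> (6, 1330560) -> (5, 7983360) -> (4, 39916800) -> (3, 159667200) -> (2, 479001600) -> (1, 958003200) -> return 958003200

Answer: 958003200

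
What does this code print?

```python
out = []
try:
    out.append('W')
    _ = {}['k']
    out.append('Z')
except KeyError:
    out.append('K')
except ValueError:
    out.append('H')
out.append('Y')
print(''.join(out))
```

Execution trace: 'W' (try body) → 'K' (except KeyError) → 'Y' (after the try/except). Output: WKY

Answer: WKY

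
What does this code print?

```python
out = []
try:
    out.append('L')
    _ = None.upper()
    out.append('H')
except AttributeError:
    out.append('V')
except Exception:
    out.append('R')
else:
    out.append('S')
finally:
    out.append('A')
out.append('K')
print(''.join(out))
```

Execution trace: 'L' (try body) → 'V' (except AttributeError) → 'A' (finally) → 'K' (after the try/except). Output: LVAK

Answer: LVAK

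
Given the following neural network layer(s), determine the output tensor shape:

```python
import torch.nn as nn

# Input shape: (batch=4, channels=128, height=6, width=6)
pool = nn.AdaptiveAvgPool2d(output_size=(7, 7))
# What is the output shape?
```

Input: (4, 128, 6, 6) -> Output: (4, 128, 7, 7)

Answer: (4, 128, 7, 7)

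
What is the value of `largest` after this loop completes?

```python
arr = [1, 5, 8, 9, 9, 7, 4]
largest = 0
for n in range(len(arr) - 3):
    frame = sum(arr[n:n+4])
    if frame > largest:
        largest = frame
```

Max sum of 4-element window in [1, 5, 8, 9, 9, 7, 4]
`largest` takes the values: 0 → 23 → 31 → 33

Answer: 33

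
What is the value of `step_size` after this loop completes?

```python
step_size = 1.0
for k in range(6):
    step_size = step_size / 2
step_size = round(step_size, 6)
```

Halving LR 6 times: 1 / 2^6
`step_size` takes the values: 1.0 → 0.5 → 0.25 → 0.125 → 0.0625 → 0.03125 → 0.015625

Answer: 0.015625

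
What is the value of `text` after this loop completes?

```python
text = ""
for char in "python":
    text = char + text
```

Reverse 'python'
`text` takes the values: "" → "p" → "yp" → "typ" → "htyp" → "ohtyp" → "nohtyp"

Answer: "nohtyp"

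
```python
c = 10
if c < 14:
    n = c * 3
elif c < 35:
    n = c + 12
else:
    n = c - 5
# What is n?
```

Trace:
`c = 10` → c = 10
`if c < 14: ...` → c < 14 is True → n = 30
So n = 30

Answer: 30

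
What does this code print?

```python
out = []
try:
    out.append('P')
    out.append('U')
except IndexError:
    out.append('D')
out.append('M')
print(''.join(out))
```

Execution trace: 'P' (try body) → 'U' (try body, no exception) → 'M' (after the try/except). Output: PUM

Answer: PUM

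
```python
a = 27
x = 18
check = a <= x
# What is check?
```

Trace:
`a = 27` → a = 27
`x = 18` → x = 18
`check = a <= x` → check = False
So check = False

Answer: False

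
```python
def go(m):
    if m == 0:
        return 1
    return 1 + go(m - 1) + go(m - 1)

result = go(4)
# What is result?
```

go(m) = 1 + 2·go(m-1), go(0)=1. Closed form: (1+1)·2^4 - 1 = 31.

Answer: 31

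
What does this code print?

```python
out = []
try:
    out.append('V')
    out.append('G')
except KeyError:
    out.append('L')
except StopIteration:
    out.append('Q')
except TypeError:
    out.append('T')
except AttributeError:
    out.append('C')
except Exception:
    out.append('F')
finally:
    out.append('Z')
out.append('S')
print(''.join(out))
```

Execution trace: 'V' (try body) → 'G' (try body, no exception) → 'Z' (finally) → 'S' (after the try/except). Output: VGZS

Answer: VGZS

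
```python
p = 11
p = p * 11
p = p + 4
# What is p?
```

Trace:
`p = 11` → p = 11
`p = p * 11` → p = 121
`p = p + 4` → p = 125
So p = 125

Answer: 125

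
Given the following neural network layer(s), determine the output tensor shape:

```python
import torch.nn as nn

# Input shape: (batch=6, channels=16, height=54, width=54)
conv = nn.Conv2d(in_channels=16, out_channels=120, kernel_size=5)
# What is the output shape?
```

Input: (6, 16, 54, 54) -> Output: (6, 120, 50, 50)

Answer: (6, 120, 50, 50)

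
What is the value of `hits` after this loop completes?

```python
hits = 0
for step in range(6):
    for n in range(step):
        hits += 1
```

Triangle number: 0+1+2+...+5
`hits` takes the values: 0 → 1 → 2 → 3 → 4 → 5 → 6 → 7 → 8 → 9 → 10 → 11 → 12 → 13 → 14 → 15

Answer: 15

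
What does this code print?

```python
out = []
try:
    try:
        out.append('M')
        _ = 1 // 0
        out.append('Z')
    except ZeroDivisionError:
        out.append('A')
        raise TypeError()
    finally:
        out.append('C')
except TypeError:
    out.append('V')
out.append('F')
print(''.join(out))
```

Execution trace: 'M' (try body) → 'A' (except ZeroDivisionError) → 'C' (finally) → 'V' (outer except TypeError) → 'F' (after the try/except). Output: MACVF

Answer: MACVF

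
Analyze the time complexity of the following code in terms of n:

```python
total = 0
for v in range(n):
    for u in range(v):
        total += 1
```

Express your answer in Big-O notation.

Each loop level contributes: n × n. Multiplying the contributions gives O(n^2).

Answer: O(n^2)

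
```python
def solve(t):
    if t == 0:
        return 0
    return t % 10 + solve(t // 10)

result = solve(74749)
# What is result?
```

Sum of digits of 74749: 9 + 4 + 7 + 4 + 7 = 31

Answer: 31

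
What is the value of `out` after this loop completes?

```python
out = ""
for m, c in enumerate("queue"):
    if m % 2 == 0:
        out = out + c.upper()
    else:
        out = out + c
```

Uppercase even positions in 'queue'
`out` takes the values: "" → "Q" → "Qu" → "QuE" → "QuEu" → "QuEuE"

Answer: "QuEuE"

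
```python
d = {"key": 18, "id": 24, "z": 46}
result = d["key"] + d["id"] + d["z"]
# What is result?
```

Trace:
`d = {"key": 18, "id": 24, "z": 46}` → d = {'key': 18, 'id': 24, 'z': 46}
`result = d["key"] + d["id"] + d["z"]` → result = 88
So result = 88

Answer: 88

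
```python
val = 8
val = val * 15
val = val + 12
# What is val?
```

Trace:
`val = 8` → val = 8
`val = val * 15` → val = 120
`val = val + 12` → val = 132
So val = 132

Answer: 132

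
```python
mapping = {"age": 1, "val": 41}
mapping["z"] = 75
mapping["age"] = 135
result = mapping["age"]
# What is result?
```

Trace:
`mapping = {"age": 1, "val": 41}` → mapping = {'age': 1, 'val': 41}
`mapping["z"] = 75` → mapping = {'age': 1, 'val': 41, 'z': 75}
`mapping["age"] = 135` → mapping = {'age': 135, 'val': 41, 'z': 75}
`result = mapping["age"]` → result = 135
So result = 135

Answer: 135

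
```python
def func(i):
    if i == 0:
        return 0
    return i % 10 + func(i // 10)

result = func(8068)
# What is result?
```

Sum of digits of 8068: 8 + 6 + 0 + 8 = 22

Answer: 22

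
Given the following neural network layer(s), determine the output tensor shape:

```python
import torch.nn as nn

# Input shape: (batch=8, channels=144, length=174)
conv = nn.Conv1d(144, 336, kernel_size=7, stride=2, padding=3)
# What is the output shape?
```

Input: (8, 144, 174) -> Output: (8, 336, 87)

Answer: (8, 336, 87)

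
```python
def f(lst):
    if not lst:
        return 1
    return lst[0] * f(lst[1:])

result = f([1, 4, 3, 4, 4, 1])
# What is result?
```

Product over [1, 4, 3, 4, 4, 1] = 1 * 4 * 3 * 4 * 4 * 1 = 192

Answer: 192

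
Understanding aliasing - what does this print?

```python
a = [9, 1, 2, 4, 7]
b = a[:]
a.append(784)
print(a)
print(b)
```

Key concept: slice [:] creates copy.
Step by step:
`a = [9, 1, 2, 4, 7]` → a = [9, 1, 2, 4, 7]
`b = a[:]` → b = [9, 1, 2, 4, 7]
`a.append(784)` → a = [9, 1, 2, 4, 7, 784]
`print(a)` → prints [9, 1, 2, 4, 7, 784]
`print(b)` → prints [9, 1, 2, 4, 7]

Answer:
[9, 1, 2, 4, 7, 784]
[9, 1, 2, 4, 7]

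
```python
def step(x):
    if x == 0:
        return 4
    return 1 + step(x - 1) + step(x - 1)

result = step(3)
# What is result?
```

step(x) = 1 + 2·step(x-1), step(0)=4. Closed form: (4+1)·2^3 - 1 = 39.

Answer: 39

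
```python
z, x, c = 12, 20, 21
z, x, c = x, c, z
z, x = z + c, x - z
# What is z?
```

Trace:
`z, x, c = 12, 20, 21` → z = 12; x = 20; c = 21
`z, x, c = x, c, z` → z = 20; x = 21; c = 12
`z, x = z + c, x - z` → z = 32; x = 1
So z = 32

Answer: 32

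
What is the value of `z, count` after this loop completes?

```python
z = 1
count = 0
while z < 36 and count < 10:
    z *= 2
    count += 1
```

Double until >= 36 or 10 iterations
`z, count` takes the values: (1, 0) → (2, 0) → (2, 1) → (4, 1) → (4, 2) → (8, 2) → (8, 3) → (16, 3) → (16, 4) → (32, 4) → (32, 5) → (64, 5) → (64, 6)

Answer: 64, 6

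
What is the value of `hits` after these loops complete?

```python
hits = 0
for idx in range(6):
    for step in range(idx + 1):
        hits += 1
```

Triangle: 1 + 2 + ... + 6
`hits` takes the values: 0 → 1 → 2 → 3 → 4 → 5 → 6 → 7 → 8 → 9 → 10 → 11 → 12 → 13 → 14 → 15 → 16 → 17 → 18 → 19 → 20 → 21

Answer: 21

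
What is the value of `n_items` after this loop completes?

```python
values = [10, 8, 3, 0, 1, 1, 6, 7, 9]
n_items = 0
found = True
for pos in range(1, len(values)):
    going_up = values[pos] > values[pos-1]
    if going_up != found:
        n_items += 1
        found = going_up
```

Count direction changes in [10, 8, 3, 0, 1, 1, 6, 7, 9]
`n_items` takes the values: 0 → 1 → 2 → 3 → 4

Answer: 4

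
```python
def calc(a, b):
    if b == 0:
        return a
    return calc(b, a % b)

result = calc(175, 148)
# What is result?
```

calc(175, 148) -> calc(148, 27) -> calc(27, 13) -> calc(13, 1) -> calc(1, 0) -> 1

Answer: 1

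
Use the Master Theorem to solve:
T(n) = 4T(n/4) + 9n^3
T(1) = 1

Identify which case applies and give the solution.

a=4, b=4, f(n)=9n^3. log_4(4) = 1. Since c=3 > 1 and the regularity condition holds (4(n/4)^3 = (4/4^3)n^3 with 4/4^3 < 1), Case 3 applies: T(n) = Θ(f(n)) = O(n^3).

Answer: O(n^3) - Case 3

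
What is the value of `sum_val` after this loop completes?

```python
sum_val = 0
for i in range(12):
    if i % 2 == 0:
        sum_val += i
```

Sum of even numbers 0 to 11
`sum_val` takes the values: 0 → 2 → 6 → 12 → 20 → 30

Answer: 30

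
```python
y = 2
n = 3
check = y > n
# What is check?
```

Trace:
`y = 2` → y = 2
`n = 3` → n = 3
`check = y > n` → check = False
So check = False

Answer: False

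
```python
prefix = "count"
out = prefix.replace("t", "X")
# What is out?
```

Trace:
`prefix = "count"` → prefix = 'count'
`out = prefix.replace("t", "X")` → out = 'counX'
So out = 'counX'

Answer: 'counX'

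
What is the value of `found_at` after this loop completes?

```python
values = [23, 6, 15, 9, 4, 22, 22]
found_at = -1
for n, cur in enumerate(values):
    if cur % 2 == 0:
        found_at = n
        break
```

First even number index in [23, 6, 15, 9, 4, 22, 22]
`found_at` takes the values: -1 → 1

Answer: 1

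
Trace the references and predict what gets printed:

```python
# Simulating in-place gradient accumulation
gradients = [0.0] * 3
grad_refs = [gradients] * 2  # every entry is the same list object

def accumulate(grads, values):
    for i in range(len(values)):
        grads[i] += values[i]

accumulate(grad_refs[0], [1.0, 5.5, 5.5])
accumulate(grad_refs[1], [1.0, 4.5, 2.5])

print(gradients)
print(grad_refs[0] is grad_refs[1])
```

Key concept: gradient accumulation aliasing.
Step by step:
`gradients = [0.0] * 3` → gradients = [0.0, 0.0, 0.0]
`grad_refs = [gradients] * 2` → grad_refs = [[0.0, 0.0, 0.0], [0.0, 0.0, 0.0]]
`accumulate(grad_refs[0], [1.0, 5.5, 5.5])` → gradients = [1.0, 5.5, 5.5]; grad_refs = [[1.0, 5.5, 5.5], [1.0, 5.5, 5.5]]
`accumulate(grad_refs[1], [1.0, 4.5, 2.5])` → gradients = [2.0, 10.0, 8.0]; grad_refs = [[2.0, 10.0, 8.0], [2.0, 10.0, 8.0]]
`print(gradients)` → prints [2.0, 10.0, 8.0]
`print(grad_refs[0] is grad_refs[1])` → prints True

Answer:
[2.0, 10.0, 8.0]
True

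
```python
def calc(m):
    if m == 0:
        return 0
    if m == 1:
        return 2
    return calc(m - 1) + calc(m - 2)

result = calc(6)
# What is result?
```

Build up from base cases: calc(0)=0, calc(1)=2, calc(2)=2, calc(3)=4, calc(4)=6, calc(5)=10, calc(6)=16

Answer: 16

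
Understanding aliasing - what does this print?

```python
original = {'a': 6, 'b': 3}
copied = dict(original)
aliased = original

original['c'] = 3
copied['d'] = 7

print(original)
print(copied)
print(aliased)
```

Key concept: dict() creates copy, assignment creates alias.
Step by step:
`original = {'a': 6, 'b': 3}` → original = {'a': 6, 'b': 3}
`copied = dict(original)` → copied = {'a': 6, 'b': 3}
`aliased = original` → aliased = {'a': 6, 'b': 3} (same object as original)
`original['c'] = 3` → original = {'a': 6, 'b': 3, 'c': 3} (same object as aliased); aliased = {'a': 6, 'b': 3, 'c': 3} (same object as original)
`copied['d'] = 7` → copied = {'a': 6, 'b': 3, 'd': 7}
`print(original)` → prints {'a': 6, 'b': 3, 'c': 3}
`print(copied)` → prints {'a': 6, 'b': 3, 'd': 7}
`print(aliased)` → prints {'a': 6, 'b': 3, 'c': 3}

Answer:
{'a': 6, 'b': 3, 'c': 3}
{'a': 6, 'b': 3, 'd': 7}
{'a': 6, 'b': 3, 'c': 3}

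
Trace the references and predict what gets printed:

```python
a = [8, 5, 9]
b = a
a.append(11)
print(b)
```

Key concept: basic list aliasing.
Step by step:
`a = [8, 5, 9]` → a = [8, 5, 9]
`b = a` → b = [8, 5, 9] (same object as a)
`a.append(11)` → a = [8, 5, 9, 11] (same object as b); b = [8, 5, 9, 11] (same object as a)
`print(b)` → prints [8, 5, 9, 11]

Answer: [8, 5, 9, 11]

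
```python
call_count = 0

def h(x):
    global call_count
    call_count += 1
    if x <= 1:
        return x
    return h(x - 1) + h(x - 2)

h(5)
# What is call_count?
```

Calls(x) = 1 + Calls(x-1) + Calls(x-2); Calls(0)=Calls(1)=1. For x=5 this gives 15.

Answer: 15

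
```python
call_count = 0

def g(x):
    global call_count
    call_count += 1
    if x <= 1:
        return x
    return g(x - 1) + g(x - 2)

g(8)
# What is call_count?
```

Calls(x) = 1 + Calls(x-1) + Calls(x-2); Calls(0)=Calls(1)=1. For x=8 this gives 67.

Answer: 67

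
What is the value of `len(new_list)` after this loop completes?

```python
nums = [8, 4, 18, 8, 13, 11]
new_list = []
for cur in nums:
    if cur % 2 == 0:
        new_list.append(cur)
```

Count even numbers in [8, 4, 18, 8, 13, 11]
`new_list` takes the values: [] → [8] → [8, 4] → [8, 4, 18] → [8, 4, 18, 8]
So `len(new_list)` = 4

Answer: 4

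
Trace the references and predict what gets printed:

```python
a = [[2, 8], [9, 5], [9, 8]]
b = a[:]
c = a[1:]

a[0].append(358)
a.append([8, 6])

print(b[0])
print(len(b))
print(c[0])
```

Key concept: slice with nested mutation.
Step by step:
`a = [[2, 8], [9, 5], [9, 8]]` → a = [[2, 8], [9, 5], [9, 8]]
`b = a[:]` → b = [[2, 8], [9, 5], [9, 8]]
`c = a[1:]` → c = [[9, 5], [9, 8]]
`a[0].append(358)` → a = [[2, 8, 358], [9, 5], [9, 8]]; b = [[2, 8, 358], [9, 5], [9, 8]]
`a.append([8, 6])` → a = [[2, 8, 358], [9, 5], [9, 8], [8, 6]]
`print(b[0])` → prints [2, 8, 358]
`print(len(b))` → prints 3
`print(c[0])` → prints [9, 5]

Answer:
[2, 8, 358]
3
[9, 5]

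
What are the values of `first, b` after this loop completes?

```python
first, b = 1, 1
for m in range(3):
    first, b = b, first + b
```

Fibonacci: after 3 iterations
`first, b` takes the values: (1, 1) → (1, 2) → (2, 3) → (3, 5)

Answer: 3, 5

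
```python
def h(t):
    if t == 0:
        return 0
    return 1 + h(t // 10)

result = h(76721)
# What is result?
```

Count of digits of 76721: 5

Answer: 5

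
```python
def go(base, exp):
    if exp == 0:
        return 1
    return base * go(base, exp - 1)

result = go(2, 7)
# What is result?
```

go(2, 7) = 2 * 2 * 2 * 2 * 2 * 2 * 2 = 128

Answer: 128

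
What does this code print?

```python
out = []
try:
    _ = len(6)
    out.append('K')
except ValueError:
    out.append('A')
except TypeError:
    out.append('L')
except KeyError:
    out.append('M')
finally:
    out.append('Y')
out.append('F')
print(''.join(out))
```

Execution trace: 'L' (except TypeError) → 'Y' (finally) → 'F' (after the try/except). Output: LYF

Answer: LYF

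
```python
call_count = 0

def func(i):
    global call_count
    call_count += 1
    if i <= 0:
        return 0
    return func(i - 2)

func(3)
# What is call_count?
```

Linear recursion stepping by 2: 3 calls from i=3 down to ≤0.

Answer: 3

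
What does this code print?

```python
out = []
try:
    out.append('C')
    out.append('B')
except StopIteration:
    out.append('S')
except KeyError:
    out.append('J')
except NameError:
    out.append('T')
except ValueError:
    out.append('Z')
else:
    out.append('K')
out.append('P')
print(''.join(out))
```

Execution trace: 'C' (try body) → 'B' (try body, no exception) → 'K' (else) → 'P' (after the try/except). Output: CBKP

Answer: CBKP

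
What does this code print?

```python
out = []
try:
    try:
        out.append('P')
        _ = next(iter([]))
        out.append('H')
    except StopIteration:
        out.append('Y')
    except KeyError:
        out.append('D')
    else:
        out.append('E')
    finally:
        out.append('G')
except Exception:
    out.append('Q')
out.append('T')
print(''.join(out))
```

Execution trace: 'P' (inner try body) → 'Y' (inner except StopIteration) → 'G' (inner finally) → 'T' (after the try/except). Output: PYGT

Answer: PYGT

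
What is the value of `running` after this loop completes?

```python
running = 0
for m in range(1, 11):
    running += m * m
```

Sum of squares 1² to 10² = 385
`running` takes the values: 0 → 1 → 5 → 14 → 30 → 55 → 91 → 140 → 204 → 285 → 385

Answer: 385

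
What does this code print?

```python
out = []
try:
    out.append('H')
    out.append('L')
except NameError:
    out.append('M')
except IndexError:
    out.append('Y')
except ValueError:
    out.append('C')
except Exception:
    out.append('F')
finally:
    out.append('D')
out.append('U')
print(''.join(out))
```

Execution trace: 'H' (try body) → 'L' (try body, no exception) → 'D' (finally) → 'U' (after the try/except). Output: HLDU

Answer: HLDU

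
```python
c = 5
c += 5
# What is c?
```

Trace:
`c = 5` → c = 5
`c += 5` → c = 10
So c = 10

Answer: 10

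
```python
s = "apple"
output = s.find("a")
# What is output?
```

Trace:
`s = "apple"` → s = 'apple'
`output = s.find("a")` → output = 0
So output = 0

Answer: 0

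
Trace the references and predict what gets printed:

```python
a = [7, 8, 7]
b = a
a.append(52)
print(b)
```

Key concept: basic list aliasing.
Step by step:
`a = [7, 8, 7]` → a = [7, 8, 7]
`b = a` → b = [7, 8, 7] (same object as a)
`a.append(52)` → a = [7, 8, 7, 52] (same object as b); b = [7, 8, 7, 52] (same object as a)
`print(b)` → prints [7, 8, 7, 52]

Answer: [7, 8, 7, 52]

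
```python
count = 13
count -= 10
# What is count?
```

Trace:
`count = 13` → count = 13
`count -= 10` → count = 3
So count = 3

Answer: 3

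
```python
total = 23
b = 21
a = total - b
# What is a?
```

Trace:
`total = 23` → total = 23
`b = 21` → b = 21
`a = total - b` → a = 2
So a = 2

Answer: 2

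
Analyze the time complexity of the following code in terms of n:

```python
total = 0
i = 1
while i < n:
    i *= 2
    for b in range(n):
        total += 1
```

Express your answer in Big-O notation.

Each loop level contributes: log n × n. Multiplying the contributions gives O(n log n).

Answer: O(n log n)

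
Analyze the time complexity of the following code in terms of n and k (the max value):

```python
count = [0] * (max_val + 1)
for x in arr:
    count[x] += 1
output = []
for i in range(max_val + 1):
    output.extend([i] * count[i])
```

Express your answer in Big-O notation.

This is Counting sort (k = max value). Time complexity: O(n + k).

Answer: O(n + k)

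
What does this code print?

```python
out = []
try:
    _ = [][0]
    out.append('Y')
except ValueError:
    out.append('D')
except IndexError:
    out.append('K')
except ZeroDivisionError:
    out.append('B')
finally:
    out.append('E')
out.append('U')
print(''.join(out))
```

Execution trace: 'K' (except IndexError) → 'E' (finally) → 'U' (after the try/except). Output: KEU

Answer: KEU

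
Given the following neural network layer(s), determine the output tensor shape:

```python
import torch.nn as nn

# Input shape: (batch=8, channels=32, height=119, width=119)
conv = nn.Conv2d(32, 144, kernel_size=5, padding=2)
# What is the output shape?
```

Input: (8, 32, 119, 119) -> Output: (8, 144, 119, 119)

Answer: (8, 144, 119, 119)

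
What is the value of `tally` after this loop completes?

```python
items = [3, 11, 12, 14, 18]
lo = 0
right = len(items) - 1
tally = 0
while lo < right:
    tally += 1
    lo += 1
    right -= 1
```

Iterations until pointers meet (list length 5)
`tally` takes the values: 0 → 1 → 2

Answer: 2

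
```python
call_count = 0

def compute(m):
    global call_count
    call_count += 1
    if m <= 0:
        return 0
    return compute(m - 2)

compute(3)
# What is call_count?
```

Linear recursion stepping by 2: 3 calls from m=3 down to ≤0.

Answer: 3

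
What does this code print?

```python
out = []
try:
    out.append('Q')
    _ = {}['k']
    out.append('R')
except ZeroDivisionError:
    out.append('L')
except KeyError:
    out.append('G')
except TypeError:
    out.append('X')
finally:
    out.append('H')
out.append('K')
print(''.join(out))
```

Execution trace: 'Q' (try body) → 'G' (except KeyError) → 'H' (finally) → 'K' (after the try/except). Output: QGHK

Answer: QGHK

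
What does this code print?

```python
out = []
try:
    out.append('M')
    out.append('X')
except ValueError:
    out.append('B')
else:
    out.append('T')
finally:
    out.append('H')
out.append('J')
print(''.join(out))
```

Execution trace: 'M' (try body) → 'X' (try body, no exception) → 'T' (else) → 'H' (finally) → 'J' (after the try/except). Output: MXTHJ

Answer: MXTHJ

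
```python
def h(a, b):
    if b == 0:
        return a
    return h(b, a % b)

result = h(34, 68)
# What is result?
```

h(34, 68) -> h(68, 34) -> h(34, 0) -> 34

Answer: 34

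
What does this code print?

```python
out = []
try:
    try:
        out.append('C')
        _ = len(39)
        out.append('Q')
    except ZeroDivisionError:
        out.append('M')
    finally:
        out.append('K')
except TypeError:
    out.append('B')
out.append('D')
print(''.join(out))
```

Execution trace: 'C' (inner try body) → 'K' (inner finally) → 'B' (outer except TypeError) → 'D' (after the try/except). Output: CKBD

Answer: CKBD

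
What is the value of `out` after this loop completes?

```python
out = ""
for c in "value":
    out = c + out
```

Reverse 'value'
`out` takes the values: "" → "v" → "av" → "lav" → "ulav" → "eulav"

Answer: "eulav"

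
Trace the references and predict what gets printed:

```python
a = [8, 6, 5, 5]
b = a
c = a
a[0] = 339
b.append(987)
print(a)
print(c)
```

Key concept: multiple aliases.
Step by step:
`a = [8, 6, 5, 5]` → a = [8, 6, 5, 5]
`b = a` → b = [8, 6, 5, 5] (same object as a)
`c = a` → c = [8, 6, 5, 5] (same object as a, b)
`a[0] = 339` → a = [339, 6, 5, 5] (same object as b, c); b = [339, 6, 5, 5] (same object as a, c); c = [339, 6, 5, 5] (same object as a, b)
`b.append(987)` → a = [339, 6, 5, 5, 987] (same object as b, c); b = [339, 6, 5, 5, 987] (same object as a, c); c = [339, 6, 5, 5, 987] (same object as a, b)
`print(a)` → prints [339, 6, 5, 5, 987]
`print(c)` → prints [339, 6, 5, 5, 987]

Answer:
[339, 6, 5, 5, 987]
[339, 6, 5, 5, 987]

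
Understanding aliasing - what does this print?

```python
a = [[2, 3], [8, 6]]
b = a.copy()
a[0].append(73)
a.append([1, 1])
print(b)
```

Key concept: shallow copy with nested lists.
Step by step:
`a = [[2, 3], [8, 6]]` → a = [[2, 3], [8, 6]]
`b = a.copy()` → b = [[2, 3], [8, 6]]
`a[0].append(73)` → a = [[2, 3, 73], [8, 6]]; b = [[2, 3, 73], [8, 6]]
`a.append([1, 1])` → a = [[2, 3, 73], [8, 6], [1, 1]]
`print(b)` → prints [[2, 3, 73], [8, 6]]

Answer: [[2, 3, 73], [8, 6]]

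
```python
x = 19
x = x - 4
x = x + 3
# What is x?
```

Trace:
`x = 19` → x = 19
`x = x - 4` → x = 15
`x = x + 3` → x = 18
So x = 18

Answer: 18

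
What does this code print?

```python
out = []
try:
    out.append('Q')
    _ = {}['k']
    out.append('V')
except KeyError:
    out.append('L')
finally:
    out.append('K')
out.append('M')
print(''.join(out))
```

Execution trace: 'Q' (try body) → 'L' (except KeyError) → 'K' (finally) → 'M' (after the try/except). Output: QLKM

Answer: QLKM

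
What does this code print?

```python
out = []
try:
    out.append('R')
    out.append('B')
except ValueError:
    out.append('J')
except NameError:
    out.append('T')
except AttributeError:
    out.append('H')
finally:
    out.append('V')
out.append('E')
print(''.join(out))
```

Execution trace: 'R' (try body) → 'B' (try body, no exception) → 'V' (finally) → 'E' (after the try/except). Output: RBVE

Answer: RBVE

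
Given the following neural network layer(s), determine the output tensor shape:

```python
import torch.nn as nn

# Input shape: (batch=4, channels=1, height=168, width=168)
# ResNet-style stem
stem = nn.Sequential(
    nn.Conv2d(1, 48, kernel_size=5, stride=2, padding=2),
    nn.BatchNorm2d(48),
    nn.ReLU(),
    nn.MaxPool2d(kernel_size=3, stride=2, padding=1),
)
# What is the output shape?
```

Input: (4, 1, 168, 168) -> after Conv2d 5x5 stride=2: (4, 48, 84, 84) -> Output: (4, 48, 42, 42)

Answer: (4, 48, 42, 42)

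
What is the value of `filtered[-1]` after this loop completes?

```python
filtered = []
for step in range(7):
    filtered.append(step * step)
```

Last element of squares 0 to 6
`filtered` takes the values: [] → [0] → [0, 1] → [0, 1, 4] → [0, 1, 4, 9] → [0, 1, 4, 9, 16] → [0, 1, 4, 9, 16, 25] → [0, 1, 4, 9, 16, 25, 36]
So `filtered[-1]` = 36

Answer: 36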